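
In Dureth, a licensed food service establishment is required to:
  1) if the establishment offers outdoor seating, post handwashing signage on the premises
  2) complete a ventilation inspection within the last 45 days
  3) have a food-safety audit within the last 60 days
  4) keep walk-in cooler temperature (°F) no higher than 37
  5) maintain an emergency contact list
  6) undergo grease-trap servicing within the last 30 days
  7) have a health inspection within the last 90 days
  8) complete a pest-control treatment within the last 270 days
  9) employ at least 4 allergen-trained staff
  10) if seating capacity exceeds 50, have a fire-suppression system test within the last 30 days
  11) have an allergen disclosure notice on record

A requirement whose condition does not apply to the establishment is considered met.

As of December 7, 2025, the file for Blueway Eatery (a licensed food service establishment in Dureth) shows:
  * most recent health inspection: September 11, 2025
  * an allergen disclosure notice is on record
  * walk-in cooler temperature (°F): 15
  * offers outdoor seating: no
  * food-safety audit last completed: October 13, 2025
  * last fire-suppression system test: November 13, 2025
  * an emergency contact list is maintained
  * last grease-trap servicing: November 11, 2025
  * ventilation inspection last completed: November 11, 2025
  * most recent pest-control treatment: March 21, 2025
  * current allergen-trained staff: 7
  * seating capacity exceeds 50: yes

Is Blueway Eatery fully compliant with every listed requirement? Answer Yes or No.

1. condition 'offers outdoor seating' does not hold → requirement n/a → met
2. ventilation inspection 26 days ago vs limit 45 → met
3. food-safety audit 55 days ago vs limit 60 → met
4. walk-in cooler temperature (°F) 15 ≤ 37 → met
5. emergency contact list present → met
6. grease-trap servicing 26 days ago vs limit 30 → met
7. health inspection 87 days ago vs limit 90 → met
8. pest-control treatment 261 days ago vs limit 270 → met
9. allergen-trained staff 7 ≥ 4 → met
10. condition 'seating capacity exceeds 50' holds; fire-suppression system test 24 days ago vs limit 30 → met
11. allergen disclosure notice present → met
All met.

Yes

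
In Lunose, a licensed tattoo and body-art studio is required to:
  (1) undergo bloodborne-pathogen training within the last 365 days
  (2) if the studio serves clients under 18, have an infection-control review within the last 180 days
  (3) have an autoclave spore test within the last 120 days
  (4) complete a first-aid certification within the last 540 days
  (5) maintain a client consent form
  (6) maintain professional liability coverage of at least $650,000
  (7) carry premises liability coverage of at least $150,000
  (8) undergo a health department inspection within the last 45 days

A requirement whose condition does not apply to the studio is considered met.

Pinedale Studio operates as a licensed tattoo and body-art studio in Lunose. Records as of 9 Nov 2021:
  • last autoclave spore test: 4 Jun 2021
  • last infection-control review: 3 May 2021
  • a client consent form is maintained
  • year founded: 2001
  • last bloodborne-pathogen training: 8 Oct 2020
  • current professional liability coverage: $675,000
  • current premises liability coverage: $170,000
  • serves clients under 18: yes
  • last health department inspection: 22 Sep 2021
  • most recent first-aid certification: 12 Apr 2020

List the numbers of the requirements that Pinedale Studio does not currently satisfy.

1, 2, 3, 4, 8

1. bloodborne-pathogen training 397 days ago vs limit 365 → not met
2. condition 'serves clients under 18' holds; infection-control review 190 days ago vs limit 180 → not met
3. autoclave spore test 158 days ago vs limit 120 → not met
4. first-aid certification 576 days ago vs limit 540 → not met
5. client consent form present → met
6. professional liability coverage $675,000 ≥ $650,000 → met
7. premises liability coverage $170,000 ≥ $150,000 → met
8. health department inspection 48 days ago vs limit 45 → not met
Not met: 1, 2, 3, 4, 8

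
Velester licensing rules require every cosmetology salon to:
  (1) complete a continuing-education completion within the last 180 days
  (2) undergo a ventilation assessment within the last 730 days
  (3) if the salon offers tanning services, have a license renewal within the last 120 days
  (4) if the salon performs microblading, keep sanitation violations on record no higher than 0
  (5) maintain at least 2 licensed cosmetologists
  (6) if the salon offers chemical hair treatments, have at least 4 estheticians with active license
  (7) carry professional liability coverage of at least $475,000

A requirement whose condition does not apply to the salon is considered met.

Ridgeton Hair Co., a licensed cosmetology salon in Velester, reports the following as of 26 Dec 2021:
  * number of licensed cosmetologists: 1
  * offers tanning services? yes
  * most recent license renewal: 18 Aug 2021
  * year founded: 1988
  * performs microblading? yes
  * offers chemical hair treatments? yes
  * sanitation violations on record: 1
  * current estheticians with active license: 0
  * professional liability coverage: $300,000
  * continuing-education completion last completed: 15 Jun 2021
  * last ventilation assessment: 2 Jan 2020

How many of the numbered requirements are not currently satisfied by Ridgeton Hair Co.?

6

1. continuing-education completion 194 days ago vs limit 180 → not met
2. ventilation assessment 724 days ago vs limit 730 → met
3. condition 'offers tanning services' holds; license renewal 130 days ago vs limit 120 → not met
4. condition 'performs microblading' holds; sanitation violations on record 1 > 0 → not met
5. licensed cosmetologists 1 < 2 → not met
6. condition 'offers chemical hair treatments' holds; estheticians with active license 0 < 4 → not met
7. professional liability coverage $300,000 < $475,000 → not met
Not met: 6 of 7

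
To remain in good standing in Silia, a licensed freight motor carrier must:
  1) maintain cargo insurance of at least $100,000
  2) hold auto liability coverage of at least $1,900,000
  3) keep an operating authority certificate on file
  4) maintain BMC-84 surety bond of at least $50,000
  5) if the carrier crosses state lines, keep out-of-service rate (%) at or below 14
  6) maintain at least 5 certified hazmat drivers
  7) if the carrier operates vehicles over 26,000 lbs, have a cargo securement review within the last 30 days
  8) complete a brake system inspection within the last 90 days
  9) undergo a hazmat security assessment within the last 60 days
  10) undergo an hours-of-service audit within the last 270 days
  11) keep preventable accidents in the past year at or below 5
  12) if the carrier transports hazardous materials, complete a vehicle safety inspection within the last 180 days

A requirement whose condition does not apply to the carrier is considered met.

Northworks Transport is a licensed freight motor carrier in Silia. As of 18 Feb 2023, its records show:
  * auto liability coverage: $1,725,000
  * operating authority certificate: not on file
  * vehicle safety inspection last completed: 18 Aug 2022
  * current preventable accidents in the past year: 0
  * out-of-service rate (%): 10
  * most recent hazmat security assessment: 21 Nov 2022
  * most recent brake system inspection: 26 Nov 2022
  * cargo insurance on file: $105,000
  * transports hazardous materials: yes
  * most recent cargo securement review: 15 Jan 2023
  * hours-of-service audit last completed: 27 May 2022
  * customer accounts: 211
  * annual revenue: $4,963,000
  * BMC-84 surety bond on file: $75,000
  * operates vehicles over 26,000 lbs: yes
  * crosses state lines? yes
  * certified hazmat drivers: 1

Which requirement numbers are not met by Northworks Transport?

2, 3, 6, 7, 9, 12

1. cargo insurance $105,000 ≥ $100,000 → met
2. auto liability coverage $1,725,000 < $1,900,000 → not met
3. operating authority certificate absent → not met
4. BMC-84 surety bond $75,000 ≥ $50,000 → met
5. condition 'crosses state lines' holds; out-of-service rate (%) 10 ≤ 14 → met
6. certified hazmat drivers 1 < 5 → not met
7. condition 'operates vehicles over 26,000 lbs' holds; cargo securement review 34 days ago vs limit 30 → not met
8. brake system inspection 84 days ago vs limit 90 → met
9. hazmat security assessment 89 days ago vs limit 60 → not met
10. hours-of-service audit 267 days ago vs limit 270 → met
11. preventable accidents in the past year 0 ≤ 5 → met
12. condition 'transports hazardous materials' holds; vehicle safety inspection 184 days ago vs limit 180 → not met
Not met: 2, 3, 6, 7, 9, 12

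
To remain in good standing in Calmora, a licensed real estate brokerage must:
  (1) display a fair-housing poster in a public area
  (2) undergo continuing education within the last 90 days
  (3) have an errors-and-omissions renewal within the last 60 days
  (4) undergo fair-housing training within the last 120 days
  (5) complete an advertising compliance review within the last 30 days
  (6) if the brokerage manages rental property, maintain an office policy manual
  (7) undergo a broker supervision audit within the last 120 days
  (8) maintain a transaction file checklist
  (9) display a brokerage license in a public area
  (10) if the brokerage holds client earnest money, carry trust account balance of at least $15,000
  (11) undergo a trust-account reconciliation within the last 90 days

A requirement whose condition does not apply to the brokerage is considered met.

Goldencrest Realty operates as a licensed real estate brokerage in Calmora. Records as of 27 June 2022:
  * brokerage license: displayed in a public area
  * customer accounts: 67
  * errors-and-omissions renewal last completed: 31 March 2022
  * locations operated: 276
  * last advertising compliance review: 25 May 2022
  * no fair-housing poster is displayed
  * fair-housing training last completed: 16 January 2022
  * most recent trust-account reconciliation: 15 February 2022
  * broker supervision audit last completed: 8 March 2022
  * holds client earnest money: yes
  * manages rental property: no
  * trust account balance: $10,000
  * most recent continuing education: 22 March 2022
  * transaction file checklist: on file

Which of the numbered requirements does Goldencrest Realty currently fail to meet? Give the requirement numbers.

1. fair-housing poster absent → not met
2. continuing education 97 days ago vs limit 90 → not met
3. errors-and-omissions renewal 88 days ago vs limit 60 → not met
4. fair-housing training 162 days ago vs limit 120 → not met
5. advertising compliance review 33 days ago vs limit 30 → not met
6. condition 'manages rental property' does not hold → requirement n/a → met
7. broker supervision audit 111 days ago vs limit 120 → met
8. transaction file checklist present → met
9. brokerage license present → met
10. condition 'holds client earnest money' holds; trust account balance $10,000 < $15,000 → not met
11. trust-account reconciliation 132 days ago vs limit 90 → not met
Not met: 1, 2, 3, 4, 5, 10, 11

1, 2, 3, 4, 5, 10, 11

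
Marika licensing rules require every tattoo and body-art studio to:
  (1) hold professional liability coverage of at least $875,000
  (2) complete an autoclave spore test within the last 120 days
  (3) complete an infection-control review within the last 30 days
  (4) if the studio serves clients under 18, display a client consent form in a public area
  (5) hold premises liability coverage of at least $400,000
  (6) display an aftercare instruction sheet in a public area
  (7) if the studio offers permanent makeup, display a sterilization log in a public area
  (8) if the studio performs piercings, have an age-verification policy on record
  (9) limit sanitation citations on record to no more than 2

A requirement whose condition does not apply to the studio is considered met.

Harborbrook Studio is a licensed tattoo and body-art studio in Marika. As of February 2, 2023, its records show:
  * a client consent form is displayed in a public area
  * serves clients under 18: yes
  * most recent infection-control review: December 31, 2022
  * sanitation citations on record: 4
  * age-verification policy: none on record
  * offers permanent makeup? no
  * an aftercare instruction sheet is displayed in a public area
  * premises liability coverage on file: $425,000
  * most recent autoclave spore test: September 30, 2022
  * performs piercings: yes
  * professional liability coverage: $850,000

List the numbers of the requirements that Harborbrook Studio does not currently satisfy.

1, 2, 3, 8, 9

1. professional liability coverage $850,000 < $875,000 → not met
2. autoclave spore test 125 days ago vs limit 120 → not met
3. infection-control review 33 days ago vs limit 30 → not met
4. condition 'serves clients under 18' holds; client consent form present → met
5. premises liability coverage $425,000 ≥ $400,000 → met
6. aftercare instruction sheet present → met
7. condition 'offers permanent makeup' does not hold → requirement n/a → met
8. condition 'performs piercings' holds; age-verification policy absent → not met
9. sanitation citations on record 4 > 2 → not met
Not met: 1, 2, 3, 8, 9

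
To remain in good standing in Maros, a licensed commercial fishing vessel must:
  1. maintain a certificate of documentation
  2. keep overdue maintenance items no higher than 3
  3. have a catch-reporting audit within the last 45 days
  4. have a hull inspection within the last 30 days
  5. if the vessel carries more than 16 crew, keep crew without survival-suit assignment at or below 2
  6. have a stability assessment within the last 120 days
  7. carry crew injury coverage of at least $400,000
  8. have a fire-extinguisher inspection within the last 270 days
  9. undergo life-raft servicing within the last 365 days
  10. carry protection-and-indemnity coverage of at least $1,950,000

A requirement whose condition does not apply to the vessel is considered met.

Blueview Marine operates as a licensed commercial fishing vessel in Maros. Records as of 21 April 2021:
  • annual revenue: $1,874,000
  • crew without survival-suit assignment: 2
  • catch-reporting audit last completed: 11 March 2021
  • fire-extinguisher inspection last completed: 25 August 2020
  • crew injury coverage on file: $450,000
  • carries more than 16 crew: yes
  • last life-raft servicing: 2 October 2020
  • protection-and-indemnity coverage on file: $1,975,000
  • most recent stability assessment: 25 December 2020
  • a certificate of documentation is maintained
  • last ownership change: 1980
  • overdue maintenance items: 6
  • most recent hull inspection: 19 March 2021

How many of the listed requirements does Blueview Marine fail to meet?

1. certificate of documentation present → met
2. overdue maintenance items 6 > 3 → not met
3. catch-reporting audit 41 days ago vs limit 45 → met
4. hull inspection 33 days ago vs limit 30 → not met
5. condition 'carries more than 16 crew' holds; crew without survival-suit assignment 2 ≤ 2 → met
6. stability assessment 117 days ago vs limit 120 → met
7. crew injury coverage $450,000 ≥ $400,000 → met
8. fire-extinguisher inspection 239 days ago vs limit 270 → met
9. life-raft servicing 201 days ago vs limit 365 → met
10. protection-and-indemnity coverage $1,975,000 ≥ $1,950,000 → met
Not met: 2 of 10

2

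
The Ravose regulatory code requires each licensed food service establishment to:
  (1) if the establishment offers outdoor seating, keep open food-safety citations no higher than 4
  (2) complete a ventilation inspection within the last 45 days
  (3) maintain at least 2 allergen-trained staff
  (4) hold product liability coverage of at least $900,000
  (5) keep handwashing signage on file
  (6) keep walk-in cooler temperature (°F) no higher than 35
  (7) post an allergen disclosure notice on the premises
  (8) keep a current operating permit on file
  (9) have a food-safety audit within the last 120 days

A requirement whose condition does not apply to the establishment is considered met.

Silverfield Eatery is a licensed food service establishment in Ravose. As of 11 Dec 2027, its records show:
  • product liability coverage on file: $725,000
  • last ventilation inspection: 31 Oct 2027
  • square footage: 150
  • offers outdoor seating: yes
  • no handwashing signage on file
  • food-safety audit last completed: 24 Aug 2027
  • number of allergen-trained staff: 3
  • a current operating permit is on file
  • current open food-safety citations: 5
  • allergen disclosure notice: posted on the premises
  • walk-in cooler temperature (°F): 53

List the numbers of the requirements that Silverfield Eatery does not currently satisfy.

1, 4, 5, 6

1. condition 'offers outdoor seating' holds; open food-safety citations 5 > 4 → not met
2. ventilation inspection 41 days ago vs limit 45 → met
3. allergen-trained staff 3 ≥ 2 → met
4. product liability coverage $725,000 < $900,000 → not met
5. handwashing signage absent → not met
6. walk-in cooler temperature (°F) 53 > 35 → not met
7. allergen disclosure notice present → met
8. current operating permit present → met
9. food-safety audit 109 days ago vs limit 120 → met
Not met: 1, 4, 5, 6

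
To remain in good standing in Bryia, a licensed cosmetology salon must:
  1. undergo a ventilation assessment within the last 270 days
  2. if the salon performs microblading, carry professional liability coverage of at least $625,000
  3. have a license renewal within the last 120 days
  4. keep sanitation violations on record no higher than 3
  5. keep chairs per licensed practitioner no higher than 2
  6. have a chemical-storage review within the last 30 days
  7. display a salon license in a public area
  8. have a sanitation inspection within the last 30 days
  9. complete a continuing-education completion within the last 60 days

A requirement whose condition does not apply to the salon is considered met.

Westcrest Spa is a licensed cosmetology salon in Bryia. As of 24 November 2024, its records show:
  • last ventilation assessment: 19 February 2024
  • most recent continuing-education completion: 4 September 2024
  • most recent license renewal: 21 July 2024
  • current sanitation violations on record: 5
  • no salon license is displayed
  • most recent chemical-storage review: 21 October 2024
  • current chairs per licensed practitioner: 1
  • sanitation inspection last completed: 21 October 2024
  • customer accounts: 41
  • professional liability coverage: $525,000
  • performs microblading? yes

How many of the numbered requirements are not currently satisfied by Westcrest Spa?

8

1. ventilation assessment 279 days ago vs limit 270 → not met
2. condition 'performs microblading' holds; professional liability coverage $525,000 < $625,000 → not met
3. license renewal 126 days ago vs limit 120 → not met
4. sanitation violations on record 5 > 3 → not met
5. chairs per licensed practitioner 1 ≤ 2 → met
6. chemical-storage review 34 days ago vs limit 30 → not met
7. salon license absent → not met
8. sanitation inspection 34 days ago vs limit 30 → not met
9. continuing-education completion 81 days ago vs limit 60 → not met
Not met: 8 of 9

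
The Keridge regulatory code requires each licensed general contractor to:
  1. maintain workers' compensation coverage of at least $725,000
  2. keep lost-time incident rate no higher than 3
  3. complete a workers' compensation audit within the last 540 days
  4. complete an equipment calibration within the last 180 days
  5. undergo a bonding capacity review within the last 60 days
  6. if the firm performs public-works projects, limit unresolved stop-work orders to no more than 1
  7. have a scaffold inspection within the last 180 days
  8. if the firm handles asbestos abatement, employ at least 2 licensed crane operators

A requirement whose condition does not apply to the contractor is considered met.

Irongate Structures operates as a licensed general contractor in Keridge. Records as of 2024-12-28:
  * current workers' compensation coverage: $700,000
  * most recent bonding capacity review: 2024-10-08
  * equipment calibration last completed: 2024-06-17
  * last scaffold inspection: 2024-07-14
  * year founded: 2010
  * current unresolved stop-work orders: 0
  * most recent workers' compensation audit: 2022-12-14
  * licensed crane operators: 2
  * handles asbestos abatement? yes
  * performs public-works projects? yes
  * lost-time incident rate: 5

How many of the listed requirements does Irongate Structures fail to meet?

1. workers' compensation coverage $700,000 < $725,000 → not met
2. lost-time incident rate 5 > 3 → not met
3. workers' compensation audit 745 days ago vs limit 540 → not met
4. equipment calibration 194 days ago vs limit 180 → not met
5. bonding capacity review 81 days ago vs limit 60 → not met
6. condition 'performs public-works projects' holds; unresolved stop-work orders 0 ≤ 1 → met
7. scaffold inspection 167 days ago vs limit 180 → met
8. condition 'handles asbestos abatement' holds; licensed crane operators 2 ≥ 2 → met
Not met: 5 of 8

5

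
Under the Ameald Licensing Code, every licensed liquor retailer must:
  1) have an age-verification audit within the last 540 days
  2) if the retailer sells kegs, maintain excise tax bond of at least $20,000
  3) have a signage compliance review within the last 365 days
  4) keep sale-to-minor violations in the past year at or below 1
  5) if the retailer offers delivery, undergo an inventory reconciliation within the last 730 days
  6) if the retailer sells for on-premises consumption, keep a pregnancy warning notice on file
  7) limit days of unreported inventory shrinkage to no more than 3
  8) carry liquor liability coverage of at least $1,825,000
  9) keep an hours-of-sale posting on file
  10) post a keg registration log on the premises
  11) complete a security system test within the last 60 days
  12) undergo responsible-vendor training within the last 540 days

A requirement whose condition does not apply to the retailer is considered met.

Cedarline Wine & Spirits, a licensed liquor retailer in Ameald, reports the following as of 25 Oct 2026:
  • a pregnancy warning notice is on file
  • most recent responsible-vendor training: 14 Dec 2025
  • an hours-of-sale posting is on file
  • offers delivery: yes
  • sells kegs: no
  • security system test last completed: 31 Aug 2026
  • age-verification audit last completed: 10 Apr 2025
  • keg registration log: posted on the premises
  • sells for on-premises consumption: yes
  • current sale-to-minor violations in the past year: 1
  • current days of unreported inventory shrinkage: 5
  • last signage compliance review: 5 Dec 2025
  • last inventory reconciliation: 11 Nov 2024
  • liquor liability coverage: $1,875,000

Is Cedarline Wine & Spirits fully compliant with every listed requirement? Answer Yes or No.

1. age-verification audit 563 days ago vs limit 540 → not met
2. condition 'sells kegs' does not hold → requirement n/a → met
3. signage compliance review 324 days ago vs limit 365 → met
4. sale-to-minor violations in the past year 1 ≤ 1 → met
5. condition 'offers delivery' holds; inventory reconciliation 713 days ago vs limit 730 → met
6. condition 'sells for on-premises consumption' holds; pregnancy warning notice present → met
7. days of unreported inventory shrinkage 5 > 3 → not met
8. liquor liability coverage $1,875,000 ≥ $1,825,000 → met
9. hours-of-sale posting present → met
10. keg registration log present → met
11. security system test 55 days ago vs limit 60 → met
12. responsible-vendor training 315 days ago vs limit 540 → met
Not met: 1, 7

No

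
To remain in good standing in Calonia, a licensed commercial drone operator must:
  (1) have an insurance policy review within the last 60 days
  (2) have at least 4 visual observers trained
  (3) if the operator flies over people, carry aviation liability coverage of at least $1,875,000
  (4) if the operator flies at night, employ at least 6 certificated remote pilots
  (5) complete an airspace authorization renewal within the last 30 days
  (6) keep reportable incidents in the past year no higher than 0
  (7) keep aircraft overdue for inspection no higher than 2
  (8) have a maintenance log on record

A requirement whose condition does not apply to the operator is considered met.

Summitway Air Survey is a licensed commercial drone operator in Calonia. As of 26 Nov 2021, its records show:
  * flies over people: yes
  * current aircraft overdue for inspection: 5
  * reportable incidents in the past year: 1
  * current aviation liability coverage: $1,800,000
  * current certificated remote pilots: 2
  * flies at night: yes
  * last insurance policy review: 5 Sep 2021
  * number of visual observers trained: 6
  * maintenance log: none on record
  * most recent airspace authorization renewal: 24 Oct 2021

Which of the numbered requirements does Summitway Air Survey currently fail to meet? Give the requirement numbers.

1. insurance policy review 82 days ago vs limit 60 → not met
2. visual observers trained 6 ≥ 4 → met
3. condition 'flies over people' holds; aviation liability coverage $1,800,000 < $1,875,000 → not met
4. condition 'flies at night' holds; certificated remote pilots 2 < 6 → not met
5. airspace authorization renewal 33 days ago vs limit 30 → not met
6. reportable incidents in the past year 1 > 0 → not met
7. aircraft overdue for inspection 5 > 2 → not met
8. maintenance log absent → not met
Not met: 1, 3, 4, 5, 6, 7, 8

1, 3, 4, 5, 6, 7, 8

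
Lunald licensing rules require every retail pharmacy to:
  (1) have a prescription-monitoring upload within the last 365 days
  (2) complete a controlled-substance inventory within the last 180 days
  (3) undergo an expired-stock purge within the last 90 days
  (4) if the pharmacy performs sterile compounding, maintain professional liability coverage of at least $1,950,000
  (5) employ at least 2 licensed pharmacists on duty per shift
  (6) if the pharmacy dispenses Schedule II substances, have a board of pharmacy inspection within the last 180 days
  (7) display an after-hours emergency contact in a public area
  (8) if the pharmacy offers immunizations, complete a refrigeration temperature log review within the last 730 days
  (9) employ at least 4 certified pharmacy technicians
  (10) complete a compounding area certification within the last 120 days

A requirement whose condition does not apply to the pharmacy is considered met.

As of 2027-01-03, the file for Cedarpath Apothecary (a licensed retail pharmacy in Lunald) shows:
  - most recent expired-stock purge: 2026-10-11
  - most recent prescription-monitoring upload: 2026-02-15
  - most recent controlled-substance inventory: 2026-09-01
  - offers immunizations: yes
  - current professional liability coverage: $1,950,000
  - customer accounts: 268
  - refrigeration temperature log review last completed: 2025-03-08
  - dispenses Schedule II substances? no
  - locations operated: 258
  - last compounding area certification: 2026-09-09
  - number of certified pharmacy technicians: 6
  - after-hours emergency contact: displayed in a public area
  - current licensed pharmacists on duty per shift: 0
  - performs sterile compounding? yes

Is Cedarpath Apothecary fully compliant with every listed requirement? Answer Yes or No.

No

1. prescription-monitoring upload 322 days ago vs limit 365 → met
2. controlled-substance inventory 124 days ago vs limit 180 → met
3. expired-stock purge 84 days ago vs limit 90 → met
4. condition 'performs sterile compounding' holds; professional liability coverage $1,950,000 ≥ $1,950,000 → met
5. licensed pharmacists on duty per shift 0 < 2 → not met
6. condition 'dispenses Schedule II substances' does not hold → requirement n/a → met
7. after-hours emergency contact present → met
8. condition 'offers immunizations' holds; refrigeration temperature log review 666 days ago vs limit 730 → met
9. certified pharmacy technicians 6 ≥ 4 → met
10. compounding area certification 116 days ago vs limit 120 → met
Not met: 5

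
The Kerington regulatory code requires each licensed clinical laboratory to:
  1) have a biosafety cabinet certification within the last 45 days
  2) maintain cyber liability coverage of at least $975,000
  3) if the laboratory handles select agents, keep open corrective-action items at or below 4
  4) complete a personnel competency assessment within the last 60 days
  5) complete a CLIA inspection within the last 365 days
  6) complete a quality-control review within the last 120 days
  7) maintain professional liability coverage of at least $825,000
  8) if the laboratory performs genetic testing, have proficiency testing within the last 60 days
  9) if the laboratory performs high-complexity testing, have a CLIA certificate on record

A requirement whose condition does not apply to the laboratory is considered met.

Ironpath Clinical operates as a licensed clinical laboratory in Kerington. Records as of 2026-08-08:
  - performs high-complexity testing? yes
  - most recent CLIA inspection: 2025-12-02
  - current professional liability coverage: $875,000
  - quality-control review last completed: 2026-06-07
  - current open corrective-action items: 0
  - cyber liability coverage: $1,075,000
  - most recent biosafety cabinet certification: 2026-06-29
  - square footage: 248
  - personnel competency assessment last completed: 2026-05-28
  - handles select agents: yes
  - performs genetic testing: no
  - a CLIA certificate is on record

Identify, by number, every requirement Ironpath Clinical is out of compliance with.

4

1. biosafety cabinet certification 40 days ago vs limit 45 → met
2. cyber liability coverage $1,075,000 ≥ $975,000 → met
3. condition 'handles select agents' holds; open corrective-action items 0 ≤ 4 → met
4. personnel competency assessment 72 days ago vs limit 60 → not met
5. CLIA inspection 249 days ago vs limit 365 → met
6. quality-control review 62 days ago vs limit 120 → met
7. professional liability coverage $875,000 ≥ $825,000 → met
8. condition 'performs genetic testing' does not hold → requirement n/a → met
9. condition 'performs high-complexity testing' holds; CLIA certificate present → met
Not met: 4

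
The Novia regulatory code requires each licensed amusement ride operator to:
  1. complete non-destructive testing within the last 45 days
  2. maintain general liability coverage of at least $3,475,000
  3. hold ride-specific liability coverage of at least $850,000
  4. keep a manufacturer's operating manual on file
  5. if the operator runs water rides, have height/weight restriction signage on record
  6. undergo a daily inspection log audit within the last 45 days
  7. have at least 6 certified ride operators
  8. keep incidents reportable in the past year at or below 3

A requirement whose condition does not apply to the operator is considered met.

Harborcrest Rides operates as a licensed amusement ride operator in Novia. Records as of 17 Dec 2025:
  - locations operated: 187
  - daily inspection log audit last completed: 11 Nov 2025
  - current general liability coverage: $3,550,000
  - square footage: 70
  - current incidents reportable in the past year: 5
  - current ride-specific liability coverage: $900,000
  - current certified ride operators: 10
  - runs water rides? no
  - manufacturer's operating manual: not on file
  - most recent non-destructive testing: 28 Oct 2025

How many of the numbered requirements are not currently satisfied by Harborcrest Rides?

1. non-destructive testing 50 days ago vs limit 45 → not met
2. general liability coverage $3,550,000 ≥ $3,475,000 → met
3. ride-specific liability coverage $900,000 ≥ $850,000 → met
4. manufacturer's operating manual absent → not met
5. condition 'runs water rides' does not hold → requirement n/a → met
6. daily inspection log audit 36 days ago vs limit 45 → met
7. certified ride operators 10 ≥ 6 → met
8. incidents reportable in the past year 5 > 3 → not met
Not met: 3 of 8

3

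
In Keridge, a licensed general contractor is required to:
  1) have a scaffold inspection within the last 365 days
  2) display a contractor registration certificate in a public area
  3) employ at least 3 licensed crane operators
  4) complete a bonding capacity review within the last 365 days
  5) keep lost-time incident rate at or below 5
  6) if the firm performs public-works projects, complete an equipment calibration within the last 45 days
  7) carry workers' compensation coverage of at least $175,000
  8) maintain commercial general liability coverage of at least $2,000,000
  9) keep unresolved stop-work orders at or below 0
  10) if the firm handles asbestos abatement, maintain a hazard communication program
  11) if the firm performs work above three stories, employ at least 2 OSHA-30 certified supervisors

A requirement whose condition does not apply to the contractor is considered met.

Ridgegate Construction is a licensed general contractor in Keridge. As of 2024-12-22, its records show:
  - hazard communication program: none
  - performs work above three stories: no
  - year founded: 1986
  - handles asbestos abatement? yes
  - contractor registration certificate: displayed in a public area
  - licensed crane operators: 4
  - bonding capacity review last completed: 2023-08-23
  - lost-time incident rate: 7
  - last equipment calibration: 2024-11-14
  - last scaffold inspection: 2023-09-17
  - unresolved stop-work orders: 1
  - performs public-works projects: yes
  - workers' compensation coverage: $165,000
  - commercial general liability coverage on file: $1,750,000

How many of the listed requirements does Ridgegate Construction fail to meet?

1. scaffold inspection 462 days ago vs limit 365 → not met
2. contractor registration certificate present → met
3. licensed crane operators 4 ≥ 3 → met
4. bonding capacity review 487 days ago vs limit 365 → not met
5. lost-time incident rate 7 > 5 → not met
6. condition 'performs public-works projects' holds; equipment calibration 38 days ago vs limit 45 → met
7. workers' compensation coverage $165,000 < $175,000 → not met
8. commercial general liability coverage $1,750,000 < $2,000,000 → not met
9. unresolved stop-work orders 1 > 0 → not met
10. condition 'handles asbestos abatement' holds; hazard communication program absent → not met
11. condition 'performs work above three stories' does not hold → requirement n/a → met
Not met: 7 of 11

7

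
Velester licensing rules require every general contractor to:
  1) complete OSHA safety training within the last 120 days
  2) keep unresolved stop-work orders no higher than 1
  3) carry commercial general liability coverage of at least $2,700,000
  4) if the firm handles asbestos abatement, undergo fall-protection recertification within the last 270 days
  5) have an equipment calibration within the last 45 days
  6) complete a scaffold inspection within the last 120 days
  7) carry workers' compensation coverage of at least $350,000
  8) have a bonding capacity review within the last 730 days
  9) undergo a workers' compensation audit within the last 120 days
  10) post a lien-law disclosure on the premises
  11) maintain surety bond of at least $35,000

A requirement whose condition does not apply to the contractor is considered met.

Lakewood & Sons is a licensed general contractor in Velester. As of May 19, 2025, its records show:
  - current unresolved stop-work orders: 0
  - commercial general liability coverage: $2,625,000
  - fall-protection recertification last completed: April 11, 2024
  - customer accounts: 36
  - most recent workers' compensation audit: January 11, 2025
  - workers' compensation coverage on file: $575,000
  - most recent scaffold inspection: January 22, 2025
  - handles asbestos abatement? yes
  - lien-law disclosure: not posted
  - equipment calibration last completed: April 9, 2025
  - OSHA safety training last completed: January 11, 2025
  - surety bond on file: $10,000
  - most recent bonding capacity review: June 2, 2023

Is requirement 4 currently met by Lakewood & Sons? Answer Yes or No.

4. condition 'handles asbestos abatement' holds; fall-protection recertification 403 days ago vs limit 270 → not met

No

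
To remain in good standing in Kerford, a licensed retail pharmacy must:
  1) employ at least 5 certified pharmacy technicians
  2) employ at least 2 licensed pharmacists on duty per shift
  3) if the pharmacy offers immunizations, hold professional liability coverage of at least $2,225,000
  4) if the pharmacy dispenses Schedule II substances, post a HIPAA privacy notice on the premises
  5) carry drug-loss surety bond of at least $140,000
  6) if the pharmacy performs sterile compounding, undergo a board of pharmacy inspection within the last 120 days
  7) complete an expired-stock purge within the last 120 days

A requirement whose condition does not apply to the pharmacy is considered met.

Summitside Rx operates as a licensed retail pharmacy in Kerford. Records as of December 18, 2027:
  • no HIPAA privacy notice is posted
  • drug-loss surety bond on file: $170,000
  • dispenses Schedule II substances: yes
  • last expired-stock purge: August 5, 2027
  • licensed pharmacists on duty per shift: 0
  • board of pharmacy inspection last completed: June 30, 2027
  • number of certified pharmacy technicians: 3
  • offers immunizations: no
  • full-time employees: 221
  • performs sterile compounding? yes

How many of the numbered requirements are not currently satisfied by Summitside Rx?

5

1. certified pharmacy technicians 3 < 5 → not met
2. licensed pharmacists on duty per shift 0 < 2 → not met
3. condition 'offers immunizations' does not hold → requirement n/a → met
4. condition 'dispenses Schedule II substances' holds; HIPAA privacy notice absent → not met
5. drug-loss surety bond $170,000 ≥ $140,000 → met
6. condition 'performs sterile compounding' holds; board of pharmacy inspection 171 days ago vs limit 120 → not met
7. expired-stock purge 135 days ago vs limit 120 → not met
Not met: 5 of 7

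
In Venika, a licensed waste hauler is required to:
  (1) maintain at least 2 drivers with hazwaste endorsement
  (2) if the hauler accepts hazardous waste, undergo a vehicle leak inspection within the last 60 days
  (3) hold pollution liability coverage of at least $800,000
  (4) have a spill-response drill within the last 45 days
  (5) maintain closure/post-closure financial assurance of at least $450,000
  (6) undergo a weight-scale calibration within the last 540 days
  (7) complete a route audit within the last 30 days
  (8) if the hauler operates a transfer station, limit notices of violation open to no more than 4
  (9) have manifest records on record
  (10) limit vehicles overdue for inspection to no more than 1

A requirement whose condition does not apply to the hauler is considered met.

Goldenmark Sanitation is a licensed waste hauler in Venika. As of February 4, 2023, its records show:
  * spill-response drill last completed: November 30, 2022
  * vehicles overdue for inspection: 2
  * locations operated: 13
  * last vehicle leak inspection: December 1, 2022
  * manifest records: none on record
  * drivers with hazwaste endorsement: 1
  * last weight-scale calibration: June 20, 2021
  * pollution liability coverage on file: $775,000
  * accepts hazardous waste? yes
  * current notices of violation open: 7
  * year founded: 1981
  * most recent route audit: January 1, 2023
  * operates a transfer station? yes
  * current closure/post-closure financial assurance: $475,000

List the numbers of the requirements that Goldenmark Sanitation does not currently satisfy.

1, 2, 3, 4, 6, 7, 8, 9, 10

1. drivers with hazwaste endorsement 1 < 2 → not met
2. condition 'accepts hazardous waste' holds; vehicle leak inspection 65 days ago vs limit 60 → not met
3. pollution liability coverage $775,000 < $800,000 → not met
4. spill-response drill 66 days ago vs limit 45 → not met
5. closure/post-closure financial assurance $475,000 ≥ $450,000 → met
6. weight-scale calibration 594 days ago vs limit 540 → not met
7. route audit 34 days ago vs limit 30 → not met
8. condition 'operates a transfer station' holds; notices of violation open 7 > 4 → not met
9. manifest records absent → not met
10. vehicles overdue for inspection 2 > 1 → not met
Not met: 1, 2, 3, 4, 6, 7, 8, 9, 10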